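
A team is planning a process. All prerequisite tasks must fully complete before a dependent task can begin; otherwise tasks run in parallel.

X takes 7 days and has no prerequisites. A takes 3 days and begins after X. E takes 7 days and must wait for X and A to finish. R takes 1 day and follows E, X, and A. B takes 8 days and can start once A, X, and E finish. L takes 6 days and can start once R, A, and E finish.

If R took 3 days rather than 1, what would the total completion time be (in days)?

The binding path is X→A→E→B = 7+3+7+8 = 25; finish at 25 days.
R is off the critical path — its longest chain is 24 days, giving 1 of slack.
New critical path: X→A→E→R→L = 7+3+7+3+6 = 26 ⇒ 26 days.

26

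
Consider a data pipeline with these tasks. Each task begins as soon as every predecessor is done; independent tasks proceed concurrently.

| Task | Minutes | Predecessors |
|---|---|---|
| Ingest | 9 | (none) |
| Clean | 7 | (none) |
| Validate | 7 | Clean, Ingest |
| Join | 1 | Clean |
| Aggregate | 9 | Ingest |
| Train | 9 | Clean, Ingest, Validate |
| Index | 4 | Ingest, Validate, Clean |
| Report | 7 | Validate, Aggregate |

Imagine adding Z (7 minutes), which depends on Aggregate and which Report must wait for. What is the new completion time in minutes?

32

Originally the data pipeline takes 25 minutes.
With Z inserted, Report now waits for max(Validate, Aggregate, Z).
New critical path: Ingest→Aggregate→Z→Report = 9+9+7+7 = 32 ⇒ 32 minutes.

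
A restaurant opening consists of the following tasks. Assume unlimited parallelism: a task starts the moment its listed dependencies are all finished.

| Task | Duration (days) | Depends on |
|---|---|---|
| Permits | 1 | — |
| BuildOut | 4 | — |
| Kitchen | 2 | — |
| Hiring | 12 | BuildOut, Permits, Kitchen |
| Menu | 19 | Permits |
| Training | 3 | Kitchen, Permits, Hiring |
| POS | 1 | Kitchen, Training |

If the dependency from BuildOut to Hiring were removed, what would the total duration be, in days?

20

Before: longest chain Permits→Menu = 1+19 = 20, finish 20.
Without BuildOut→Hiring, Hiring's earliest start moves from 4 to 2.
After: Permits→Menu = 1+19 = 20 → 20 days.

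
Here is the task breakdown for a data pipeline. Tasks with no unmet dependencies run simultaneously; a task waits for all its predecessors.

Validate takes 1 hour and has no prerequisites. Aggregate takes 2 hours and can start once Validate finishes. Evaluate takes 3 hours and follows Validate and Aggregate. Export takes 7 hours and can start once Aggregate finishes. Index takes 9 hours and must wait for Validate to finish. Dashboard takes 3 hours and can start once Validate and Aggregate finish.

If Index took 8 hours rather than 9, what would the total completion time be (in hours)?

10

Baseline: Validate→Index = 1+9 = 10 → 10 hours.
Since Index is critical, the -1 change carries straight to that chain (now 9 hours).
The binding chain switches to Validate→Aggregate→Export = 1+2+7 = 10; finish 10 hours.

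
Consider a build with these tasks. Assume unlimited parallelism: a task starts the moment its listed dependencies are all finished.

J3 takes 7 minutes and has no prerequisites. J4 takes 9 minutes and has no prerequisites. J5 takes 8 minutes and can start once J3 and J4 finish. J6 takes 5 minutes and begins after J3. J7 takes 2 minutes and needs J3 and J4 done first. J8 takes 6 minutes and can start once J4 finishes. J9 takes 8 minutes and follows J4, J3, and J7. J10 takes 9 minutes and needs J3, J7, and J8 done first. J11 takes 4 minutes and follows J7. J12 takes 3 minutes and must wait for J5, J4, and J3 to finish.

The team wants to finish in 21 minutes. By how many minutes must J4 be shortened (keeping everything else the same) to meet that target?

Current finish: 24 minutes; target: 21.
J4 is on every critical path, so each minute cut from J4 cuts the finish by one (this holds down to a finish of 18).
Need 24 − 21 = 3 minutes off J4 → J4 becomes 6 minutes, finish becomes 21.

3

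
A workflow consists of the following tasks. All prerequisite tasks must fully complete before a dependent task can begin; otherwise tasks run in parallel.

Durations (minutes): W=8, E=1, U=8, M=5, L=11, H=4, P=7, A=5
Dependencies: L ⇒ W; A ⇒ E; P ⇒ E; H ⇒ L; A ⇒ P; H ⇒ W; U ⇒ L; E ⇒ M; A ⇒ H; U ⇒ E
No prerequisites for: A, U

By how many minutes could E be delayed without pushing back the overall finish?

10

A→H→L→W = 5+4+11+8 = 28 sets the makespan at 28 minutes.
Longest path through E: 18 minutes (earliest finish 13, latest finish 23).
Float = 28 − 18 = 10.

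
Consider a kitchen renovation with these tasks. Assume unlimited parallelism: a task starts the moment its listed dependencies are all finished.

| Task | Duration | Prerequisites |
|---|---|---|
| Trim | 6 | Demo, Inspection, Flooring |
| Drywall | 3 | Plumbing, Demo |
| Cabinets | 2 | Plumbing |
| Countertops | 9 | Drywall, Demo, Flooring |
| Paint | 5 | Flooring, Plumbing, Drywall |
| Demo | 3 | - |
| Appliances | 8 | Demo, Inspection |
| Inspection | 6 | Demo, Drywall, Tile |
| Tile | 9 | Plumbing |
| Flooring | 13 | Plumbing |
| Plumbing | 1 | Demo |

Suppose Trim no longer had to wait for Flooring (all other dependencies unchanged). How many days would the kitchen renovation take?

With the dependency in place, Demo→Plumbing→Tile→Inspection→Appliances = 3+1+9+6+8 = 27 sets the finish at 27 days.
Dropping Flooring→Trim doesn't change Trim's earliest start (19); another predecessor still binds.
The longest chain is now Demo→Plumbing→Tile→Inspection→Appliances = 3+1+9+6+8 = 27, so the kitchen renovation takes 27 days.

27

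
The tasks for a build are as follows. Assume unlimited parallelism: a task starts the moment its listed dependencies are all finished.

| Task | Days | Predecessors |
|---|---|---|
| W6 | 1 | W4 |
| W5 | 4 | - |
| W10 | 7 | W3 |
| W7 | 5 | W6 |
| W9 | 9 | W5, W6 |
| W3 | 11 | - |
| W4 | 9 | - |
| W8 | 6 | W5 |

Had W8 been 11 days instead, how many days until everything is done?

Baseline: W4→W6→W9 = 9+1+9 = 19 → 19 days.
The longest path through W8 is only 10 days, so W8 has float 9.
No other chain overtakes it, so the finish is 19 days.

19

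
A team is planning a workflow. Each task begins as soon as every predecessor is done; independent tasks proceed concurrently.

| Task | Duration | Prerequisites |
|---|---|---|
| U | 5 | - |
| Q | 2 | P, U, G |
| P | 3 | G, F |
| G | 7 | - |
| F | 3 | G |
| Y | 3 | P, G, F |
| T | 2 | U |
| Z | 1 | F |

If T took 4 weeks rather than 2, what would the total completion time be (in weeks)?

Actual critical path: G→F→P→Y = 7+3+3+3 = 16 ⇒ 16 weeks.
T has 9 weeks of float (longest path through it is 7).
The critical path is still G→F→P→Y; finish is now 16 weeks.

16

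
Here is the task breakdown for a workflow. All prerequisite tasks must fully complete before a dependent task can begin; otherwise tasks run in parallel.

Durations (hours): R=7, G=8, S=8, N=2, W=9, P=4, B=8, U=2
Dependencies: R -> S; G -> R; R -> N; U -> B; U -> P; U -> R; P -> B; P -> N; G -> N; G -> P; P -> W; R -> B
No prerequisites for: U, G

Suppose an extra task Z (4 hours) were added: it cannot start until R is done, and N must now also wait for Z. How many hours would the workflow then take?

23

Originally the workflow takes 23 hours.
With Z inserted, N now waits for max(R, G, P, Z).
New critical path: G→R→B = 8+7+8 = 23 ⇒ 23 hours.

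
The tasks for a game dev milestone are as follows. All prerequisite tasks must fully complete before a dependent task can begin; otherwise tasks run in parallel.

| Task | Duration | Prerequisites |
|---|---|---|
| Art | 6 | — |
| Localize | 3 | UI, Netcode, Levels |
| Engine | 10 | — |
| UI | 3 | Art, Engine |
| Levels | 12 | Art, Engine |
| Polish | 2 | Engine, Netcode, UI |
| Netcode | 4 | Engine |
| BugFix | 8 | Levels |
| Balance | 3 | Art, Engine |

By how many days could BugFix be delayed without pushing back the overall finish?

0

The longest chain is Engine→Levels→BugFix = 10+12+8 = 30; overall finish 30 days.
BugFix finishes as early as 30 and must finish by 30.
Float = 30 − 30 = 0.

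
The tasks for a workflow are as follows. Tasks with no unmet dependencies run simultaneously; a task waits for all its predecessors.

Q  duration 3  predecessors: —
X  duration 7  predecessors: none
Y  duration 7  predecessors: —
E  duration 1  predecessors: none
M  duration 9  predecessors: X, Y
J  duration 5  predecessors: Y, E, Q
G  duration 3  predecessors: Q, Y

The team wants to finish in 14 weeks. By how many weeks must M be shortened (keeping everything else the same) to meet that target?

2

Current finish: 16 weeks; target: 14.
M is on every critical path, so each week cut from M cuts the finish by one (this holds down to a finish of 12).
Need 16 − 14 = 2 weeks off M → M becomes 7 weeks, finish becomes 14.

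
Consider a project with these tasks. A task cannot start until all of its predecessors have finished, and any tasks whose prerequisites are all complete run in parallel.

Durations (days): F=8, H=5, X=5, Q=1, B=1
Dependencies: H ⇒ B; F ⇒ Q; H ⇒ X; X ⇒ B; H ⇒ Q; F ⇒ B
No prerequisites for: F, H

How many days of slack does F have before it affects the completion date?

2

Critical path: H→X→B = 5+5+1 = 11, so the finish is 11 days.
The longest chain containing F totals 9 days.
Float = 11 − 9 = 2.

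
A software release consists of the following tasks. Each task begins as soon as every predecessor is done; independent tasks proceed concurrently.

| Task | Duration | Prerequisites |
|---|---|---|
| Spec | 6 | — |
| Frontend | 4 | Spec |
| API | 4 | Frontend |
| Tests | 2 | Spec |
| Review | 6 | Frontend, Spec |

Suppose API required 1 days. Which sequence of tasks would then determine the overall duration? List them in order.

Spec, Frontend, Review

As given, the longest chain is Spec→Frontend→Review = 6+4+6 = 16, so the finish is 16 days.
The longest path through API is only 14 days, so API has float 2.
The critical path is still Spec→Frontend→Review; finish is now 16 days.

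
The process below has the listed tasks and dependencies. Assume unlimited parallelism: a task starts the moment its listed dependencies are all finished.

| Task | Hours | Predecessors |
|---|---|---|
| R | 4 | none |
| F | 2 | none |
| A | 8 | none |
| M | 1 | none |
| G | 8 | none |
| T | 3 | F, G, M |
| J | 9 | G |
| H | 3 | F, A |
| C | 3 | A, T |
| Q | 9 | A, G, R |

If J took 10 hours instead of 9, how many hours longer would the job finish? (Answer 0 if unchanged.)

Critical path before the change: G→J = 8+9 = 17 giving 17 hours.
J is on the critical path; changing it to 10 makes that path 18 hours.
That remains the longest chain; total 18 hours.
Change in finish: 18 − 17 = +1 hours.

1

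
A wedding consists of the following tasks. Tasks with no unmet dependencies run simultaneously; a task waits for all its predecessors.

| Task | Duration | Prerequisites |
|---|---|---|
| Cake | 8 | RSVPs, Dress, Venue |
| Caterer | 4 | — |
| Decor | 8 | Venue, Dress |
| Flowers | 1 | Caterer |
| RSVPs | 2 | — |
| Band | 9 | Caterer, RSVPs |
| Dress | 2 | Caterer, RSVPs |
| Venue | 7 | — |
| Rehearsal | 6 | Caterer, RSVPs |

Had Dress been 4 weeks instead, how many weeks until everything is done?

Baseline: Venue→Cake = 7+8 = 15 → 15 weeks.
Dress is off the critical path — its longest chain is 14 weeks, giving 1 of slack.
New critical path: Caterer→Dress→Cake = 4+4+8 = 16 ⇒ 16 weeks.

16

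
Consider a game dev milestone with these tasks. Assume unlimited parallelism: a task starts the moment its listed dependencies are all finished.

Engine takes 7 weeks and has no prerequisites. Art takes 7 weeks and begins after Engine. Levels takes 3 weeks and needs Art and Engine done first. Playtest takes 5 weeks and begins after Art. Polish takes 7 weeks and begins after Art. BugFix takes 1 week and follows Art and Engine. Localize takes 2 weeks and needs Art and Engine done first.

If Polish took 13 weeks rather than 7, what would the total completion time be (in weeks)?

27

As given, the longest chain is Engine→Art→Polish = 7+7+7 = 21, so the finish is 21 weeks.
Polish is on the critical path; changing it to 13 makes that path 27 weeks.
That remains the longest chain; total 27 weeks.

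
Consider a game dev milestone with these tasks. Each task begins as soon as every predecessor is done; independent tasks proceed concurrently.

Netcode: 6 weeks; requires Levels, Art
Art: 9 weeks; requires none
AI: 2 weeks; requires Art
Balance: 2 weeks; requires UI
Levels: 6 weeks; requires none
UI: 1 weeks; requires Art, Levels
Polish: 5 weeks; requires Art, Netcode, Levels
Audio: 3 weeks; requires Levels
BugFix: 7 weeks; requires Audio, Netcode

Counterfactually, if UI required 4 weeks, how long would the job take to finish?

22

Actual critical path: Art→Netcode→BugFix = 9+6+7 = 22 ⇒ 22 weeks.
UI has 10 weeks of float (longest path through it is 12).
No other chain overtakes it, so the finish is 22 weeks.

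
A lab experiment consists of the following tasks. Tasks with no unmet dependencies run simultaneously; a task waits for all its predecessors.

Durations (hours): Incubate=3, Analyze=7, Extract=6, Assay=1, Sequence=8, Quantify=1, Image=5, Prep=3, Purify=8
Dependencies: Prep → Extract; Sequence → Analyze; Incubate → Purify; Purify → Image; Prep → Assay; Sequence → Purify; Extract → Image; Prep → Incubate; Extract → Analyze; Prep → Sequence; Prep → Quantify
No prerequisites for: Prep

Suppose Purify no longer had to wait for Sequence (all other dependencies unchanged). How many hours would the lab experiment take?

19

With the dependency in place, Prep→Sequence→Purify→Image = 3+8+8+5 = 24 sets the finish at 24 hours.
Without Sequence→Purify, Purify's earliest start moves from 11 to 6.
New critical path: Prep→Incubate→Purify→Image = 3+3+8+5 = 19 ⇒ 19 hours.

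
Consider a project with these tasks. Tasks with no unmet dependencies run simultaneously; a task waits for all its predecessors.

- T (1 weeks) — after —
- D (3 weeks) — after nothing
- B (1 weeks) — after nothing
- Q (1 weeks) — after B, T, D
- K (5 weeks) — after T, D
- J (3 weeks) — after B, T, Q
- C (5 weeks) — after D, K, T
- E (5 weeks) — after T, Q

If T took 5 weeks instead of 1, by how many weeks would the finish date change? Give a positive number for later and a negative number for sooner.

Actual critical path: D→K→C = 3+5+5 = 13 ⇒ 13 weeks.
The longest path through T is only 11 weeks, so T has float 2.
New critical path: T→K→C = 5+5+5 = 15 ⇒ 15 weeks.
Change in finish: 15 − 13 = +2 weeks.

2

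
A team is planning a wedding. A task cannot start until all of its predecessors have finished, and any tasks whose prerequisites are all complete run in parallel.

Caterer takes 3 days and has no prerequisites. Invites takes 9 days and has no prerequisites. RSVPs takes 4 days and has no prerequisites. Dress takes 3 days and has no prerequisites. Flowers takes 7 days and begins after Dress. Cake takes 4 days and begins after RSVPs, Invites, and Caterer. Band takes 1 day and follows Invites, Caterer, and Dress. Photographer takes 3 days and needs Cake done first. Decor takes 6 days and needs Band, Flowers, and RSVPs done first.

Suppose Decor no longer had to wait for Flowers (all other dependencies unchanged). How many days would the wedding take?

16

Original critical path: Invites→Cake→Photographer = 9+4+3 = 16 ⇒ 16 days.
Dropping Flowers→Decor doesn't change Decor's earliest start (10); another predecessor still binds.
The longest chain is now Invites→Cake→Photographer = 9+4+3 = 16, so the wedding takes 16 days.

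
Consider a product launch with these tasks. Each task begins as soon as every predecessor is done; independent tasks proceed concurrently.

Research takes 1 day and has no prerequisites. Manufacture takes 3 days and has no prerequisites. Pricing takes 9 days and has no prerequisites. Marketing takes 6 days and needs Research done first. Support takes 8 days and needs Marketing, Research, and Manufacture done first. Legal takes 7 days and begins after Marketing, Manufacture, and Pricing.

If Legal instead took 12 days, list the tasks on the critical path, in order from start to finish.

Pricing, Legal

As given, the longest chain is Pricing→Legal = 9+7 = 16, so the finish is 16 days.
Legal is on the critical path; changing it to 12 makes that path 21 days.
No other chain overtakes it, so the finish is 21 days.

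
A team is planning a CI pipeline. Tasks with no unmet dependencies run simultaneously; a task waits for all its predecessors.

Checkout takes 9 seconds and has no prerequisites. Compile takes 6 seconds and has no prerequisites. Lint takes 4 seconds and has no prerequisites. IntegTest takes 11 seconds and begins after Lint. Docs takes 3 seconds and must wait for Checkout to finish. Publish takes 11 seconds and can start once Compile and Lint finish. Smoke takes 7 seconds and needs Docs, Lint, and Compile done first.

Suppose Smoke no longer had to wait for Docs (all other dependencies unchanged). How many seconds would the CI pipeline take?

Before: longest chain Checkout→Docs→Smoke = 9+3+7 = 19, finish 19.
Without Docs→Smoke, Smoke's earliest start moves from 12 to 6.
After: Compile→Publish = 6+11 = 17 → 17 seconds.

17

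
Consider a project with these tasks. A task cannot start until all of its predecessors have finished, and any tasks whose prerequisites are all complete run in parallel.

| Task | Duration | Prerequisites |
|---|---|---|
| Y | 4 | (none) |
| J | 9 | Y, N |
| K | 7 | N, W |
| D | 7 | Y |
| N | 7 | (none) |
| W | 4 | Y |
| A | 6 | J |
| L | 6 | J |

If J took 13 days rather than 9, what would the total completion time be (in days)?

Baseline: N→J→L = 7+9+6 = 22 → 22 days.
Since J is critical, the +4 change carries straight to that chain (now 26 days).
No other chain overtakes it, so the finish is 26 days.

26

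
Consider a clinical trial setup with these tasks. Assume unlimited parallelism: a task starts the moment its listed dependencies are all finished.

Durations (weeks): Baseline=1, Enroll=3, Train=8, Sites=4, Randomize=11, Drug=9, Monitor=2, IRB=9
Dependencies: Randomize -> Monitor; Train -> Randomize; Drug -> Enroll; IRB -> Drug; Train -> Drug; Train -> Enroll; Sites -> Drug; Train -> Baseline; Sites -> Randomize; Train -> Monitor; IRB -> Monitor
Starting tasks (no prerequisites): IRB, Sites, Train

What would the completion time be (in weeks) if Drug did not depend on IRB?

Before: longest chain IRB→Drug→Enroll = 9+9+3 = 21, finish 21.
Without IRB→Drug, Drug's earliest start moves from 9 to 8.
After: Train→Randomize→Monitor = 8+11+2 = 21 → 21 weeks.

21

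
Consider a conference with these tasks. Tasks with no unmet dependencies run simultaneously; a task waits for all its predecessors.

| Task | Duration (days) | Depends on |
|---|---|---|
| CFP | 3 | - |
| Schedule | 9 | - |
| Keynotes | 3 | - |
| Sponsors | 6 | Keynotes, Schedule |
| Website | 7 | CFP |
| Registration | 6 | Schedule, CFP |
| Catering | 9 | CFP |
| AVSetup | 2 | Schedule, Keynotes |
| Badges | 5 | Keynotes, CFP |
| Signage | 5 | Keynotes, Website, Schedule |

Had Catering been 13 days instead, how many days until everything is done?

16

As given, the longest chain is CFP→Website→Signage = 3+7+5 = 15, so the finish is 15 days.
Catering is off the critical path — its longest chain is 12 days, giving 3 of slack.
New critical path: CFP→Catering = 3+13 = 16 ⇒ 16 days.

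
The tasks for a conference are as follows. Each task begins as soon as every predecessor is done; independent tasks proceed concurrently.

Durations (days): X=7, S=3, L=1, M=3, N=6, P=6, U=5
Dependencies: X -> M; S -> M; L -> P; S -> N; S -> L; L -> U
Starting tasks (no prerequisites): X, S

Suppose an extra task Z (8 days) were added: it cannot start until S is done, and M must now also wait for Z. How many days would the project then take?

14

Originally the project takes 10 days.
With Z inserted, M now waits for max(X, S, Z).
New critical path: S→Z→M = 3+8+3 = 14 ⇒ 14 days.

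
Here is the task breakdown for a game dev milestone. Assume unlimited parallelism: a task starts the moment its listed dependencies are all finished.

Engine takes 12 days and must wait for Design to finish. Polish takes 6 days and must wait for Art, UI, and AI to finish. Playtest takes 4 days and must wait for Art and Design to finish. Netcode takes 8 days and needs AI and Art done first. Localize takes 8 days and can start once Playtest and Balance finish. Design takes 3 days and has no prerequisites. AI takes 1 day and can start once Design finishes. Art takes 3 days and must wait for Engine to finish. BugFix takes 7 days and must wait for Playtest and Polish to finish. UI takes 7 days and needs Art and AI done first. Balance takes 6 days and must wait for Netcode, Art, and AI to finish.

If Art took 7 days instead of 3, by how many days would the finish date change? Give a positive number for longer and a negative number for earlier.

4

Actual critical path: Design→Engine→Art→Netcode→Balance→Localize = 3+12+3+8+6+8 = 40 ⇒ 40 days.
Art lies on that path, so at 7 days the path becomes 44 days.
That remains the longest chain; total 44 days.
Change in finish: 44 − 40 = +4 days.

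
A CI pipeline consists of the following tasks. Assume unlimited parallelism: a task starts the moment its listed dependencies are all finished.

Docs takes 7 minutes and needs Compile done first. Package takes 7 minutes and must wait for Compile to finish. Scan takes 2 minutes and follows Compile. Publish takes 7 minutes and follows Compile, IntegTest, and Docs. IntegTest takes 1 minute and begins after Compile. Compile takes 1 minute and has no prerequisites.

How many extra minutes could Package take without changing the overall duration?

Compile→Docs→Publish = 1+7+7 = 15 sets the makespan at 15 minutes.
Longest path through Package: 8 minutes (earliest finish 8, latest finish 15).
Float = 15 − 8 = 7.

7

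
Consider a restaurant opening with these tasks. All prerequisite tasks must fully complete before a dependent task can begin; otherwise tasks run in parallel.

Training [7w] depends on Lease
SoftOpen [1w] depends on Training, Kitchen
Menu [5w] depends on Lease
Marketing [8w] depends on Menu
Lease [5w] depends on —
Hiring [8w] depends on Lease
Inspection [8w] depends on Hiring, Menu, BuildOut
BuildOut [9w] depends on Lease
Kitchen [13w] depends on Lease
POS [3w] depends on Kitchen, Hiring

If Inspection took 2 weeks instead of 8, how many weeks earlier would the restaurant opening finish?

1

The binding path is Lease→BuildOut→Inspection = 5+9+8 = 22; finish at 22 weeks.
Inspection lies on that path, so at 2 weeks the path becomes 16 weeks.
New critical path: Lease→Kitchen→POS = 5+13+3 = 21 ⇒ 21 weeks.
Change in finish: 21 − 22 = -1 weeks.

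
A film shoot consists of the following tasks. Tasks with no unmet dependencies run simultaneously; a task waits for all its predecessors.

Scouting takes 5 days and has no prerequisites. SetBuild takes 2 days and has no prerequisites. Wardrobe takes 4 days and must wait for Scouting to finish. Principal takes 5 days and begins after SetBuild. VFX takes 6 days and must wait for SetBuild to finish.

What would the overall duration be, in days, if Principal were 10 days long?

12

The binding path is Scouting→Wardrobe = 5+4 = 9; finish at 9 days.
The longest path through Principal is only 7 days, so Principal has float 2.
Now SetBuild→Principal = 2+10 = 12 is longest, so the finish becomes 12 days.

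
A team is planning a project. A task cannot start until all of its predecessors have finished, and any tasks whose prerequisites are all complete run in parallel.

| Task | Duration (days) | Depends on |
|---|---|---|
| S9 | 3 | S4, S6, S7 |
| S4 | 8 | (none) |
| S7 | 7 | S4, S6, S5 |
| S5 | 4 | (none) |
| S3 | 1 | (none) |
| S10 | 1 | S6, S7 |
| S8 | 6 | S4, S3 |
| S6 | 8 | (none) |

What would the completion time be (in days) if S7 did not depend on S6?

18

With the dependency in place, S4→S7→S9 = 8+7+3 = 18 sets the finish at 18 days.
Dropping S6→S7 doesn't change S7's earliest start (8); another predecessor still binds.
New critical path: S4→S7→S9 = 8+7+3 = 18 ⇒ 18 days.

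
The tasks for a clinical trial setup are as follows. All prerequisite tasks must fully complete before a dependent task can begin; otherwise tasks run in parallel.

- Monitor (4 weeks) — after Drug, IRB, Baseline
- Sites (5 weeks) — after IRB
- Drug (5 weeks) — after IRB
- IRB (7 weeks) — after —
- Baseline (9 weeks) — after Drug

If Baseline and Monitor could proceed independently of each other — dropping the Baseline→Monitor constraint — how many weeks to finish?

21

Original critical path: IRB→Drug→Baseline→Monitor = 7+5+9+4 = 25 ⇒ 25 weeks.
Without Baseline→Monitor, Monitor's earliest start moves from 21 to 12.
The longest chain is now IRB→Drug→Baseline = 7+5+9 = 21, so the job takes 21 weeks.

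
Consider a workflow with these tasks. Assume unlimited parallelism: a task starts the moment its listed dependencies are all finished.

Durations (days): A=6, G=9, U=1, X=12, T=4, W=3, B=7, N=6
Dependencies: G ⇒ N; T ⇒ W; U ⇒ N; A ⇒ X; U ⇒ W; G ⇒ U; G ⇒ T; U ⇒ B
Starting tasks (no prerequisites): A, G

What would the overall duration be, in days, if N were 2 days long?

18

As given, the longest chain is A→X = 6+12 = 18, so the finish is 18 days.
N is off the critical path — its longest chain is 16 days, giving 2 of slack.
That remains the longest chain; total 18 days.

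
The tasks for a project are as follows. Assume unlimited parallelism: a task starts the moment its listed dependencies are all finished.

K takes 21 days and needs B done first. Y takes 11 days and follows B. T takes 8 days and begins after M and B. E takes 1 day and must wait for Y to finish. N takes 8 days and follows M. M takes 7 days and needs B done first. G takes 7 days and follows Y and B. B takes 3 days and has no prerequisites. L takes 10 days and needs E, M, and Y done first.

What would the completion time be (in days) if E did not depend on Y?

24

Original critical path: B→Y→E→L = 3+11+1+10 = 25 ⇒ 25 days.
Without Y→E, E's earliest start moves from 14 to 0.
New critical path: B→Y→L = 3+11+10 = 24 ⇒ 24 days.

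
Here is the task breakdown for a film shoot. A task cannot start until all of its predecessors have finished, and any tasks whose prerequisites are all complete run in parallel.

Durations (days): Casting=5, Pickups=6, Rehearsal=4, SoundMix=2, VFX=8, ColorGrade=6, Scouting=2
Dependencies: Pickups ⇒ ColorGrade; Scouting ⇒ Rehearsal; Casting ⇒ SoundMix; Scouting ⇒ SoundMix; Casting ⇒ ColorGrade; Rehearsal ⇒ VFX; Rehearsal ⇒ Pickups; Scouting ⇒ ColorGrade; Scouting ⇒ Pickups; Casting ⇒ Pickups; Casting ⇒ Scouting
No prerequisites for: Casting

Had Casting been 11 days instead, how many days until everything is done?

29

As given, the longest chain is Casting→Scouting→Rehearsal→Pickups→ColorGrade = 5+2+4+6+6 = 23, so the finish is 23 days.
Casting is on the critical path; changing it to 11 makes that path 29 days.
No other chain overtakes it, so the finish is 29 days.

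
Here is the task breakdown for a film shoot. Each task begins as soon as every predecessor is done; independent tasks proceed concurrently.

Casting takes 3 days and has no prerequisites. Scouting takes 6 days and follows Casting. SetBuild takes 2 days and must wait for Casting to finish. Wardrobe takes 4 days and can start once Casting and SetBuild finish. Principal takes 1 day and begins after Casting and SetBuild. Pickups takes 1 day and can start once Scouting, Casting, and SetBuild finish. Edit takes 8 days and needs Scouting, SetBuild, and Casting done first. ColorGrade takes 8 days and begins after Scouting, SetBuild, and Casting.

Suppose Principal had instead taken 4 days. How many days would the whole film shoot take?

17

The binding path is Casting→Scouting→Edit = 3+6+8 = 17; finish at 17 days.
Principal has 11 days of float (longest path through it is 6).
The critical path is still Casting→Scouting→Edit; finish is now 17 days.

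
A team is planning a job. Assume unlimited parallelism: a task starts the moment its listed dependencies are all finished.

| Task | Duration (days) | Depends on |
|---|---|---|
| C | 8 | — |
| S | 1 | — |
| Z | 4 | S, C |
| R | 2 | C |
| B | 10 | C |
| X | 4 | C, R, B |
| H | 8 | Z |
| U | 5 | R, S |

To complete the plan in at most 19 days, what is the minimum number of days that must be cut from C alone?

Current finish: 22 days; target: 19.
C is on every critical path, so each day cut from C cuts the finish by one (this holds down to a finish of 15).
Need 22 − 19 = 3 days off C → C becomes 5 days, finish becomes 19.

3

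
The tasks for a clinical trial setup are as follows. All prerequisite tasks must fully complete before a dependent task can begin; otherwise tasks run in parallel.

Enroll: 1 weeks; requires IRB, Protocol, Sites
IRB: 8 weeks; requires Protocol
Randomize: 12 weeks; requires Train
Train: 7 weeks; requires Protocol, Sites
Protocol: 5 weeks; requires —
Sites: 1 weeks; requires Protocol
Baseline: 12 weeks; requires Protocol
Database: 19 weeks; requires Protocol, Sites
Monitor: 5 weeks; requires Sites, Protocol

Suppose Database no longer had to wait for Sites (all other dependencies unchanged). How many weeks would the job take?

Before: longest chain Protocol→Sites→Train→Randomize = 5+1+7+12 = 25, finish 25.
Without Sites→Database, Database's earliest start moves from 6 to 5.
The longest chain is now Protocol→Sites→Train→Randomize = 5+1+7+12 = 25, so the job takes 25 weeks.

25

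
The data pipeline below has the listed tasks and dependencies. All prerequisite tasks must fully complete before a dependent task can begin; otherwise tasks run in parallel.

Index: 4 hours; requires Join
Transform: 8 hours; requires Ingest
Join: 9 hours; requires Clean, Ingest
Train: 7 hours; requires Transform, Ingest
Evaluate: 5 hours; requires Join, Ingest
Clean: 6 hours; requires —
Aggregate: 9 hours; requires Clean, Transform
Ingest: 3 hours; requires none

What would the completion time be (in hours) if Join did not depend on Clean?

Before: longest chain Ingest→Transform→Aggregate = 3+8+9 = 20, finish 20.
Without Clean→Join, Join's earliest start moves from 6 to 3.
New critical path: Ingest→Transform→Aggregate = 3+8+9 = 20 ⇒ 20 hours.

20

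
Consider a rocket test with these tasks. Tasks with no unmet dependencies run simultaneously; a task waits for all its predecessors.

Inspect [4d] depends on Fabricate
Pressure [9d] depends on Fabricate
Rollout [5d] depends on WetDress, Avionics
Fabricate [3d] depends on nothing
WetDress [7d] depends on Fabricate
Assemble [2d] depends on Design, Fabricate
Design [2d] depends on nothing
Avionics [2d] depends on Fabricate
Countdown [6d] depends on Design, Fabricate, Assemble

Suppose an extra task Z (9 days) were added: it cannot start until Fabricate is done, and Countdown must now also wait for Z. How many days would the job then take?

18

Originally the job takes 15 days.
With Z inserted, Countdown now waits for max(Design, Fabricate, Assemble, Z).
New critical path: Fabricate→Z→Countdown = 3+9+6 = 18 ⇒ 18 days.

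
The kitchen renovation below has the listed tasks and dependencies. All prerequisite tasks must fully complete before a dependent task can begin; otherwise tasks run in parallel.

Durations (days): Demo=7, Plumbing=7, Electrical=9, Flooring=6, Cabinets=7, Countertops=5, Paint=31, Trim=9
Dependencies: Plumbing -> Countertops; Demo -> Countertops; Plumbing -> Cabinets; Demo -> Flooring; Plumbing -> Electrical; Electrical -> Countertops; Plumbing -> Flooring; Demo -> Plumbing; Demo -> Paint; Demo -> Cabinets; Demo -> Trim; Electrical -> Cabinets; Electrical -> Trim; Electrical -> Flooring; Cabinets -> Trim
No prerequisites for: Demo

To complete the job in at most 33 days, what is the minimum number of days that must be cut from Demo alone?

Current finish: 39 days; target: 33.
Demo is on every critical path, so each day cut from Demo cuts the finish by one (this holds down to a finish of 33).
Need 39 − 33 = 6 days off Demo → Demo becomes 1 day, finish becomes 33.

6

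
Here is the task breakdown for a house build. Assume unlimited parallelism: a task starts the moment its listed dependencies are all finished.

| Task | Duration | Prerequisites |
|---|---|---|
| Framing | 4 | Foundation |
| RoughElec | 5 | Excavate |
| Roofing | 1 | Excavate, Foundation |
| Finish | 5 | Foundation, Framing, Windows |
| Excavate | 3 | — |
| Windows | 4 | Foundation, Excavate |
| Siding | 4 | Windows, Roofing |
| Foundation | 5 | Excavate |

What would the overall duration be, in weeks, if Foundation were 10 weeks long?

Actual critical path: Excavate→Foundation→Framing→Finish = 3+5+4+5 = 17 ⇒ 17 weeks.
Foundation is on the critical path; changing it to 10 makes that path 22 weeks.
The critical path is still Excavate→Foundation→Framing→Finish; finish is now 22 weeks.

22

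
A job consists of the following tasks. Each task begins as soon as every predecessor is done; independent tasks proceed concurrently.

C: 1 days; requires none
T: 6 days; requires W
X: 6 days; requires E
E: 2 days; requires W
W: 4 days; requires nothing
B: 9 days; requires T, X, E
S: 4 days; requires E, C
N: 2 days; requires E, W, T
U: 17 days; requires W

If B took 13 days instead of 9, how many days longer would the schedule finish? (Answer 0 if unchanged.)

4

The binding path is W→E→X→B = 4+2+6+9 = 21; finish at 21 days.
Since B is critical, the +4 change carries straight to that chain (now 25 days).
That remains the longest chain; total 25 days.
Change in finish: 25 − 21 = +4 days.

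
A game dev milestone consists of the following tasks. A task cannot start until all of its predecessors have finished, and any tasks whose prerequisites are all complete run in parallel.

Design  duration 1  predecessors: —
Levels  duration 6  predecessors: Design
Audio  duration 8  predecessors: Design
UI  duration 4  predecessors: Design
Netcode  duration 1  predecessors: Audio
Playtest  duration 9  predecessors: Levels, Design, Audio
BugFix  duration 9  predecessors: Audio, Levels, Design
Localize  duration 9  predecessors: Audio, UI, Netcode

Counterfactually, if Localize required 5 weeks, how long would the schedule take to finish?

18

Baseline: Design→Audio→Netcode→Localize = 1+8+1+9 = 19 → 19 weeks.
Localize is on the critical path; changing it to 5 makes that path 15 weeks.
Now Design→Audio→Playtest = 1+8+9 = 18 is longest, so the finish becomes 18 weeks.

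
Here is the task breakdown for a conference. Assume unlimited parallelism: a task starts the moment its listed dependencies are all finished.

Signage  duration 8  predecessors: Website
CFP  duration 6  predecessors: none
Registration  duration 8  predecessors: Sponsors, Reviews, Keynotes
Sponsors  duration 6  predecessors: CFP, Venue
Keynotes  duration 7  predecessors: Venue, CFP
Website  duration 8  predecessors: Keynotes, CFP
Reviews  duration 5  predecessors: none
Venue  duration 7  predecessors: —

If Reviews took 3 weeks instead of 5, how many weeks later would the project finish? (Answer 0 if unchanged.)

Critical path before the change: Venue→Keynotes→Website→Signage = 7+7+8+8 = 30 giving 30 weeks.
Reviews has 17 weeks of float (longest path through it is 13).
No other chain overtakes it, so the finish is 30 weeks.
Change in finish: 30 − 30 = +0 weeks.

0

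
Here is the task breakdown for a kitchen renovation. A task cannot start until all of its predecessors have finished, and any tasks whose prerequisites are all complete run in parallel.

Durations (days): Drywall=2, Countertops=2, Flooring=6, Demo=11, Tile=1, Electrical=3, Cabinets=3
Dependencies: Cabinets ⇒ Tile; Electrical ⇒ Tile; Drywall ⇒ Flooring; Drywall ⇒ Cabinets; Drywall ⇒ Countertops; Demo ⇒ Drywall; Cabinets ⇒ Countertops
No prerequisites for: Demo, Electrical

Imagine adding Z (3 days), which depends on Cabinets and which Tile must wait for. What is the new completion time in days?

Originally the kitchen renovation takes 19 days.
With Z inserted, Tile now waits for max(Cabinets, Electrical, Z).
New critical path: Demo→Drywall→Cabinets→Z→Tile = 11+2+3+3+1 = 20 ⇒ 20 days.

20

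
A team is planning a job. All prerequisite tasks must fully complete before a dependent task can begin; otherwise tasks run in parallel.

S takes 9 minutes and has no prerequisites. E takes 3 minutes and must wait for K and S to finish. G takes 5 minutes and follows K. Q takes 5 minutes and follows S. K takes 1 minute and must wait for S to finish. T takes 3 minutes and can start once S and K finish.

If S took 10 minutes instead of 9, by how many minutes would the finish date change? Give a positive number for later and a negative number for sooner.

1

As given, the longest chain is S→K→G = 9+1+5 = 15, so the finish is 15 minutes.
Since S is critical, the +1 change carries straight to that chain (now 16 minutes).
That remains the longest chain; total 16 minutes.
Change in finish: 16 − 15 = +1 minutes.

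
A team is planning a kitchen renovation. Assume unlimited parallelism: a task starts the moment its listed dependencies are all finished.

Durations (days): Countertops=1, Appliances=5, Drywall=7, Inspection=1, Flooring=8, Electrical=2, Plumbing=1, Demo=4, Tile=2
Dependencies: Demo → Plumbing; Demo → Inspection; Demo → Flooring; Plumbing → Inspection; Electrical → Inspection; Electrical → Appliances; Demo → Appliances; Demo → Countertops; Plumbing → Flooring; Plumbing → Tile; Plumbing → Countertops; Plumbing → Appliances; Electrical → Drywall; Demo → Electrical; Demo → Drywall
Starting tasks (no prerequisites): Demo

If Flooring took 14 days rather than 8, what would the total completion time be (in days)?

19

Critical path before the change: Demo→Plumbing→Flooring = 4+1+8 = 13 giving 13 days.
Flooring lies on that path, so at 14 days the path becomes 19 days.
The critical path is still Demo→Plumbing→Flooring; finish is now 19 days.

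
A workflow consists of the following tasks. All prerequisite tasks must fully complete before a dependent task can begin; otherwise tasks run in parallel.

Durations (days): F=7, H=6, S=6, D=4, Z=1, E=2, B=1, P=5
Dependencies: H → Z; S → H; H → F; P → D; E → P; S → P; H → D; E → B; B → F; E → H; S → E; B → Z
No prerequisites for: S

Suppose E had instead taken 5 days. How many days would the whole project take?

24

Actual critical path: S→E→H→F = 6+2+6+7 = 21 ⇒ 21 days.
Since E is critical, the +3 change carries straight to that chain (now 24 days).
That remains the longest chain; total 24 days.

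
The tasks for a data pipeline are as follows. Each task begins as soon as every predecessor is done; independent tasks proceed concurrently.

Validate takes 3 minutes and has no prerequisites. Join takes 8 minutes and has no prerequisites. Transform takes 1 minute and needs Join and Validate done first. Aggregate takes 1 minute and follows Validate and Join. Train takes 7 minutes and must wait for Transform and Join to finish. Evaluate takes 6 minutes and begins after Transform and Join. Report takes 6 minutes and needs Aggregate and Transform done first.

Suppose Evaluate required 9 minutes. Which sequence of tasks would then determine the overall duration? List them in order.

Actual critical path: Join→Transform→Train = 8+1+7 = 16 ⇒ 16 minutes.
Evaluate has 1 minute of float (longest path through it is 15).
The binding chain switches to Join→Transform→Evaluate = 8+1+9 = 18; finish 18 minutes.

Join, Transform, Evaluate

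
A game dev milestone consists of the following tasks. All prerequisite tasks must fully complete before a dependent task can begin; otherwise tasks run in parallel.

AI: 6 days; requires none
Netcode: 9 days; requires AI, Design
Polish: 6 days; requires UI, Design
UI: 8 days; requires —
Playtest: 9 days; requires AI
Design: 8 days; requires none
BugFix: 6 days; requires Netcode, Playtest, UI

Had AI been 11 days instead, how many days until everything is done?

Critical path before the change: Design→Netcode→BugFix = 8+9+6 = 23 giving 23 days.
AI has 2 days of float (longest path through it is 21).
New critical path: AI→Netcode→BugFix = 11+9+6 = 26 ⇒ 26 days.

26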